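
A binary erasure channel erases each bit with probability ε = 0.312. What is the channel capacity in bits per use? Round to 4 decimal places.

Binary erasure channel: capacity C = 1 − ε.
C = 1 − 0.312 = 0.6880 bits per channel use.

0.6880 bits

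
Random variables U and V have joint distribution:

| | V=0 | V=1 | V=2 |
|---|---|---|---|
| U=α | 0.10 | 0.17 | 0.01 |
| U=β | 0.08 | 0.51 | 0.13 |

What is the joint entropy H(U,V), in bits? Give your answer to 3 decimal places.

H(U,V) = −Σ p(x,y)·log₂ p(x,y) over all 6 cells.
  cell (α,0): −0.10·log₂0.10 = 0.3322
  cell (α,1): −0.17·log₂0.17 = 0.4346
  cell (α,2): −0.01·log₂0.01 = 0.0664
  cell (β,0): −0.08·log₂0.08 = 0.2915
  cell (β,1): −0.51·log₂0.51 = 0.4954
  cell (β,2): −0.13·log₂0.13 = 0.3826
Sum = 2.003 bits.

2.003 bits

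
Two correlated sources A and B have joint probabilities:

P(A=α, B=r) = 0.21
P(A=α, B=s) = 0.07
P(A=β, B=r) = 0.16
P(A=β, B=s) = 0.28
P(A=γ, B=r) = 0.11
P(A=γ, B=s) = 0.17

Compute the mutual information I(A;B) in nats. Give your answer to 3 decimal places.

0.059 nats

Marginals: p(A) = (0.2800, 0.4400, 0.2800), p(B) = (0.4800, 0.5200).
I(A;B) = H(A) + H(B) − H(A,B).
H(A) = 1.0741, H(B) = 0.6923, H(A,B) = 1.7076.
I(A;B) = 1.0741 + 0.6923 − 1.7076 = 0.059 nats.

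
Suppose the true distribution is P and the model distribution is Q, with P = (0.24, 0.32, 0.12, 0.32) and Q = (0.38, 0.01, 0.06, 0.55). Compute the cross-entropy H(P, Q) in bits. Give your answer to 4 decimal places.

3.2241 bits

H(P,Q) = −Σ p·log₂ q.
  −0.24·log₂(0.38) = 0.33502
  −0.32·log₂(0.01) = 2.12603
  −0.12·log₂(0.06) = 0.48707
  −0.32·log₂(0.55) = 0.27600
H(P,Q) = 3.2241 bits.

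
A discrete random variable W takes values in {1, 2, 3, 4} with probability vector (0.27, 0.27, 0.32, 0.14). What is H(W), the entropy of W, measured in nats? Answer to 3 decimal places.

H(W) = −Σ p·ln p.
  −(0.27)·ln(0.27) = 0.3535
  −(0.27)·ln(0.27) = 0.3535
  −(0.32)·ln(0.32) = 0.3646
  −(0.14)·ln(0.14) = 0.2753
Sum: 0.3535 + 0.3535 + 0.3646 + 0.2753 = 1.347 nats.

1.347 nats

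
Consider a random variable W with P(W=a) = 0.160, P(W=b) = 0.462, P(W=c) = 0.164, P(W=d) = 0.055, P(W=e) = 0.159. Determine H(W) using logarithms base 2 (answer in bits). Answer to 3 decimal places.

H(W) = −Σ p·log₂ p.
  −(0.160)·log₂(0.160) = 0.4230
  −(0.462)·log₂(0.462) = 0.5147
  −(0.164)·log₂(0.164) = 0.4278
  −(0.055)·log₂(0.055) = 0.2301
  −(0.159)·log₂(0.159) = 0.4218
Sum: 0.4230 + 0.5147 + 0.4278 + 0.2301 + 0.4218 = 2.017 bits.

2.017 bits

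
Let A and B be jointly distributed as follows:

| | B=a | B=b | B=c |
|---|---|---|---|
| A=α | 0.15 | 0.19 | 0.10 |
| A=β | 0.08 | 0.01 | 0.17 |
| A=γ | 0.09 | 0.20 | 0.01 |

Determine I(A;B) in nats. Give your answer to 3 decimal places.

0.196 nats

Marginals: p(A) = (0.4400, 0.2600, 0.3000), p(B) = (0.3200, 0.4000, 0.2800).
I(A;B) = Σ p(x,y)·ln[p(x,y)/(p(x)p(y))].
  (α,a): 0.15·ln(1.0653) = 0.0095
  (α,b): 0.19·ln(1.0795) = 0.0145
  (α,c): 0.10·ln(0.8117) = -0.0209
  (β,a): 0.08·ln(0.9615) = -0.0031
  (β,b): 0.01·ln(0.0962) = -0.0234
  (β,c): 0.17·ln(2.3352) = 0.1442
  (γ,a): 0.09·ln(0.9375) = -0.0058
  (γ,b): 0.20·ln(1.6667) = 0.1022
  (γ,c): 0.01·ln(0.1190) = -0.0213
Sum = 0.196 nats.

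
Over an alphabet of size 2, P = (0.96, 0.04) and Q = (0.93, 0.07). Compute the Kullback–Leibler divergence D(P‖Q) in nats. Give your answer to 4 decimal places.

0.0081 nats

D(P‖Q) = Σ p·ln(p/q).
  0.96·ln(0.96/0.93) = 0.03048
  0.04·ln(0.04/0.07) = -0.02238
D(P‖Q) = 0.0081 nats.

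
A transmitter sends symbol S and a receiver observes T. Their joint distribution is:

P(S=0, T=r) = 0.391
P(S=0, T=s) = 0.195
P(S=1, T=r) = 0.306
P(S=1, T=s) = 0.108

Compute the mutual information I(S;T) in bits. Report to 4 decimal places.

Marginals: p(S) = (0.5860, 0.4140), p(T) = (0.6970, 0.3030).
I(S;T) = Σ p(x,y)·log₂[p(x,y)/(p(x)p(y))].
  (0,r): 0.391·log₂(0.9573) = -0.02462
  (0,s): 0.195·log₂(1.0982) = 0.02636
  (1,r): 0.306·log₂(1.0604) = 0.02591
  (1,s): 0.108·log₂(0.8610) = -0.02333
Sum = 0.0043 bits.

0.0043 bits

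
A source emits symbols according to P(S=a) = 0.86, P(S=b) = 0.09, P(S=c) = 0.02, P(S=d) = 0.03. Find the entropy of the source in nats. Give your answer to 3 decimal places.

H(S) = −Σ p·ln p.
  −(0.86)·ln(0.86) = 0.1297
  −(0.09)·ln(0.09) = 0.2167
  −(0.02)·ln(0.02) = 0.0782
  −(0.03)·ln(0.03) = 0.1052
Sum: 0.1297 + 0.2167 + 0.0782 + 0.1052 = 0.530 nats.

0.530 nats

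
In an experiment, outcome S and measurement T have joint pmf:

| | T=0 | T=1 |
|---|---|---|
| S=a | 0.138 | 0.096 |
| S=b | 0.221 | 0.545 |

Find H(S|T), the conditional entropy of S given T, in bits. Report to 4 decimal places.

Chain rule: H(S|T) = H(S,T) − H(T).
Marginals: p(S) = (0.2340, 0.7660), p(T) = (0.3590, 0.6410).
H(S,T) = 1.6774 bits; H(T) = 0.9418 bits.
H(S|T) = 1.6774 − 0.9418 = 0.7356 bits.

0.7356 bits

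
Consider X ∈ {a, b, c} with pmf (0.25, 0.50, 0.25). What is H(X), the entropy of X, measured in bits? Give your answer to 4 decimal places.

1.5000 bits

H(X) = −Σ p·log₂ p.
  −(0.25)·log₂(0.25) = 0.50000
  −(0.50)·log₂(0.50) = 0.50000
  −(0.25)·log₂(0.25) = 0.50000
Sum: 0.50000 + 0.50000 + 0.50000 = 1.5000 bits.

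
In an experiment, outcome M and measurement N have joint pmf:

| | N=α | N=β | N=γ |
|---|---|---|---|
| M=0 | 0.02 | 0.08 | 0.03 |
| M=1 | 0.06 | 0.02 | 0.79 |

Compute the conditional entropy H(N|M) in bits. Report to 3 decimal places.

0.624 bits

Marginals: p(M) = (0.1300, 0.8700), p(N) = (0.0800, 0.1000, 0.8200).
H(N|M) = Σ p(M) · H(N|M=·).
  M=0: p=0.1300, H(N|M=0) = 1.3347
  M=1: p=0.8700, H(N|M=1) = 0.5176
Weighted sum = 0.624 bits.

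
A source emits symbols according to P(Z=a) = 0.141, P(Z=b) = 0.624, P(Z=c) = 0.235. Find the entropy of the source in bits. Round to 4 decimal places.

1.3140 bits

H(Z) = −Σ p·log₂ p.
  −(0.141)·log₂(0.141) = 0.39850
  −(0.624)·log₂(0.624) = 0.42456
  −(0.235)·log₂(0.235) = 0.49098
Sum: 0.39850 + 0.42456 + 0.49098 = 1.3140 bits.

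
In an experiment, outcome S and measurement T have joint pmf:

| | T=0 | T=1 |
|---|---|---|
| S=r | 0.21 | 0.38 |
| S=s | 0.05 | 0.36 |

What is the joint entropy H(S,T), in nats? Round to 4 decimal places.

1.2130 nats

H(S,T) = −Σ p(x,y)·ln p(x,y) over all 4 cells.
  cell (r,0): −0.21·ln0.21 = 0.32774
  cell (r,1): −0.38·ln0.38 = 0.36768
  cell (s,0): −0.05·ln0.05 = 0.14979
  cell (s,1): −0.36·ln0.36 = 0.36779
Sum = 1.2130 nats.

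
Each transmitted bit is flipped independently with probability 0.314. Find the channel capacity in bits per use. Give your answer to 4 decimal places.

Binary symmetric channel: C = 1 − h₂(ε) where h₂ is the binary entropy function.
h₂(0.314) = −0.314·log₂0.314 − 0.686·log₂0.686 = 0.8977.
C = 1 − 0.8977 = 0.1023 bits per channel use.

0.1023 bits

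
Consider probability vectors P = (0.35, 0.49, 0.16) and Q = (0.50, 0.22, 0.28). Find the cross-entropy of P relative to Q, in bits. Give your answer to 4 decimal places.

H(P,Q) = −Σ p·log₂ q.
  −0.35·log₂(0.50) = 0.35000
  −0.49·log₂(0.22) = 1.07037
  −0.16·log₂(0.28) = 0.29384
H(P,Q) = 1.7142 bits.

1.7142 bits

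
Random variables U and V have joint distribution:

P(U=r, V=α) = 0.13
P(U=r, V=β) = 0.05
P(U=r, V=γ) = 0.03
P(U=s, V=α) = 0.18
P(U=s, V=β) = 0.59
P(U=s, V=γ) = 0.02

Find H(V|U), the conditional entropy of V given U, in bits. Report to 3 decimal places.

Chain rule: H(V|U) = H(U,V) − H(U).
Marginals: p(U) = (0.2100, 0.7900), p(V) = (0.3100, 0.6400, 0.0500).
H(U,V) = 1.7578 bits; H(U) = 0.7415 bits.
H(V|U) = 1.7578 − 0.7415 = 1.016 bits.

1.016 bits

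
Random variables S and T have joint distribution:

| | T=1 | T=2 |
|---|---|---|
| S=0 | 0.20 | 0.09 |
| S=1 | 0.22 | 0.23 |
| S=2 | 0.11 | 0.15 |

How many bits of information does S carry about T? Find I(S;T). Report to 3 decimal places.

0.033 bits

Marginals: p(S) = (0.2900, 0.4500, 0.2600), p(T) = (0.5300, 0.4700).
I(S;T) = Σ p(x,y)·log₂[p(x,y)/(p(x)p(y))].
  (0,1): 0.20·log₂(1.3012) = 0.0760
  (0,2): 0.09·log₂(0.6603) = -0.0539
  (1,1): 0.22·log₂(0.9224) = -0.0256
  (1,2): 0.23·log₂(1.0875) = 0.0278
  (2,1): 0.11·log₂(0.7983) = -0.0358
  (2,2): 0.15·log₂(1.2275) = 0.0444
Sum = 0.033 bits.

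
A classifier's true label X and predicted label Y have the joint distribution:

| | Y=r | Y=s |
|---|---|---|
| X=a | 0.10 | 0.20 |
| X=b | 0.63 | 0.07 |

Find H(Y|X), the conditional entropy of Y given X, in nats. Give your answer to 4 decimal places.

Chain rule: H(Y|X) = H(X,Y) − H(X).
Marginals: p(X) = (0.3000, 0.7000), p(Y) = (0.7300, 0.2700).
H(X,Y) = 1.0294 nats; H(X) = 0.6109 nats.
H(Y|X) = 1.0294 − 0.6109 = 0.4185 nats.

0.4185 nats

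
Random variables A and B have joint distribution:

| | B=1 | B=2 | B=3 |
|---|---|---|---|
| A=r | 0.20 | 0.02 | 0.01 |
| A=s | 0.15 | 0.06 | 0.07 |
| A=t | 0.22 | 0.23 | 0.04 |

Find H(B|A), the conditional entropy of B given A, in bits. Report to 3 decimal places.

Chain rule: H(B|A) = H(A,B) − H(A).
Marginals: p(A) = (0.2300, 0.2800, 0.4900), p(B) = (0.5700, 0.3100, 0.1200).
H(A,B) = 2.7203 bits; H(A) = 1.5062 bits.
H(B|A) = 2.7203 − 1.5062 = 1.214 bits.

1.214 bits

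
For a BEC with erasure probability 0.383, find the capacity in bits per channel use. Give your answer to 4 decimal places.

Binary erasure channel: capacity C = 1 − ε.
C = 1 − 0.383 = 0.6170 bits per channel use.

0.6170 bits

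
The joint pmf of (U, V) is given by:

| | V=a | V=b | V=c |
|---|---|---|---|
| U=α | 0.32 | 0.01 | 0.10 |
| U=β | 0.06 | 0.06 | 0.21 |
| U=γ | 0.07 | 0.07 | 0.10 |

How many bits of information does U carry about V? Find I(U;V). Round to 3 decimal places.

0.235 bits

Marginals: p(U) = (0.4300, 0.3300, 0.2400), p(V) = (0.4500, 0.1400, 0.4100).
I(U;V) = Σ p(x,y)·log₂[p(x,y)/(p(x)p(y))].
  (α,a): 0.32·log₂(1.6537) = 0.2322
  (α,b): 0.01·log₂(0.1661) = -0.0259
  (α,c): 0.10·log₂(0.5672) = -0.0818
  (β,a): 0.06·log₂(0.4040) = -0.0784
  (β,b): 0.06·log₂(1.2987) = 0.0226
  (β,c): 0.21·log₂(1.5521) = 0.1332
  (γ,a): 0.07·log₂(0.6481) = -0.0438
  (γ,b): 0.07·log₂(2.0833) = 0.0741
  (γ,c): 0.10·log₂(1.0163) = 0.0023
Sum = 0.235 bits.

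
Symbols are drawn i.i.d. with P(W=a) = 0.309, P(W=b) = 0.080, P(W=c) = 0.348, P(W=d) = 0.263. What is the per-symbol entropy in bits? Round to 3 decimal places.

H(W) = −Σ p·log₂ p.
  −(0.309)·log₂(0.309) = 0.5235
  −(0.080)·log₂(0.080) = 0.2915
  −(0.348)·log₂(0.348) = 0.5299
  −(0.263)·log₂(0.263) = 0.5068
Sum: 0.5235 + 0.2915 + 0.5299 + 0.5068 = 1.852 bits.

1.852 bits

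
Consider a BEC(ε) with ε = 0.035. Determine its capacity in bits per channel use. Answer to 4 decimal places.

Binary erasure channel: capacity C = 1 − ε.
C = 1 − 0.035 = 0.9650 bits per channel use.

0.9650 bits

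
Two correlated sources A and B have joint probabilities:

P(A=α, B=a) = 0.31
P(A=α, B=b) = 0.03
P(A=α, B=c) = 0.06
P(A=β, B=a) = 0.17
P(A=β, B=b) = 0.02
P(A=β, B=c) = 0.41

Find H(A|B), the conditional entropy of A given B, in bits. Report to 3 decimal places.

Marginals: p(A) = (0.4000, 0.6000), p(B) = (0.4800, 0.0500, 0.4700).
H(A|B) = Σ p(B) · H(A|B=·).
  B=a: p=0.4800, H(A|B=a) = 0.9377
  B=b: p=0.0500, H(A|B=b) = 0.9710
  B=c: p=0.4700, H(A|B=c) = 0.5510
Weighted sum = 0.758 bits.

0.758 bits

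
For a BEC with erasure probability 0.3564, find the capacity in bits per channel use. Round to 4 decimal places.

0.6436 bits

Binary erasure channel: capacity C = 1 − ε.
C = 1 − 0.3564 = 0.6436 bits per channel use.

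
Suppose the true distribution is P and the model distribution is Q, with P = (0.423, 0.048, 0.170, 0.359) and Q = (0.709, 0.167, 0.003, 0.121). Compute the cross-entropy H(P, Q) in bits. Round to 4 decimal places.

H(P,Q) = −Σ p·log₂ q.
  −0.423·log₂(0.709) = 0.20987
  −0.048·log₂(0.167) = 0.12394
  −0.170·log₂(0.003) = 1.42474
  −0.359·log₂(0.121) = 1.09384
H(P,Q) = 2.8524 bits.

2.8524 bits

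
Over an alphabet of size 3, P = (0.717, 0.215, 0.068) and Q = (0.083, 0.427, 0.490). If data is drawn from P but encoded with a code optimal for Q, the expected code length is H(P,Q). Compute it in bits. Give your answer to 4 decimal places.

H(P,Q) = −Σ p·log₂ q.
  −0.717·log₂(0.083) = 2.57456
  −0.215·log₂(0.427) = 0.26395
  −0.068·log₂(0.490) = 0.06998
H(P,Q) = 2.9085 bits.

2.9085 bits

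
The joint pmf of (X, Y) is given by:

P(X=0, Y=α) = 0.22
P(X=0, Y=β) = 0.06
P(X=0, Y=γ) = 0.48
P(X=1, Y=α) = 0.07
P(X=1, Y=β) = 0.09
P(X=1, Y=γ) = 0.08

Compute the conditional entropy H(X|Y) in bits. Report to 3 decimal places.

0.708 bits

Chain rule: H(X|Y) = H(X,Y) − H(Y).
Marginals: p(X) = (0.7600, 0.2400), p(Y) = (0.2900, 0.1500, 0.5600).
H(X,Y) = 2.1051 bits; H(Y) = 1.3969 bits.
H(X|Y) = 2.1051 − 1.3969 = 0.708 bits.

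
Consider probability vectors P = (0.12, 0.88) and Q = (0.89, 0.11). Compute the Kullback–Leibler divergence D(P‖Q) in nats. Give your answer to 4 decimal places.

D(P‖Q) = Σ p·ln(p/q).
  0.12·ln(0.12/0.89) = -0.24045
  0.88·ln(0.88/0.11) = 1.82991
D(P‖Q) = 1.5895 nats.

1.5895 nats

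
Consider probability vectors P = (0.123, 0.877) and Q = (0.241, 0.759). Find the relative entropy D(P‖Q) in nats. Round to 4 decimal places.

0.0440 nats

D(P‖Q) = Σ p·ln(p/q).
  0.123·ln(0.123/0.241) = -0.08273
  0.877·ln(0.877/0.759) = 0.12673
D(P‖Q) = 0.0440 nats.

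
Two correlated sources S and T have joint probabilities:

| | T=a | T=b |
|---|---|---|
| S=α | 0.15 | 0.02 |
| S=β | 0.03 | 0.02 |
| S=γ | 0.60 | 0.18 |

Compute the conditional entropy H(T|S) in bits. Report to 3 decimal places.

Chain rule: H(T|S) = H(S,T) − H(S).
Marginals: p(S) = (0.1700, 0.0500, 0.7800), p(T) = (0.7800, 0.2200).
H(S,T) = 1.6756 bits; H(S) = 0.9303 bits.
H(T|S) = 1.6756 − 0.9303 = 0.745 bits.

0.745 bits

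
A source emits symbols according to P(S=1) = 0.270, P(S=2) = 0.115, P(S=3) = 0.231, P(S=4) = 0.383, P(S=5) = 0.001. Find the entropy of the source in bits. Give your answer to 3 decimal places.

1.897 bits

H(S) = −Σ p·log₂ p.
  −(0.270)·log₂(0.270) = 0.5100
  −(0.115)·log₂(0.115) = 0.3588
  −(0.231)·log₂(0.231) = 0.4883
  −(0.383)·log₂(0.383) = 0.5303
  −(0.001)·log₂(0.001) = 0.0100
Sum: 0.5100 + 0.3588 + 0.4883 + 0.5303 + 0.0100 = 1.897 bits.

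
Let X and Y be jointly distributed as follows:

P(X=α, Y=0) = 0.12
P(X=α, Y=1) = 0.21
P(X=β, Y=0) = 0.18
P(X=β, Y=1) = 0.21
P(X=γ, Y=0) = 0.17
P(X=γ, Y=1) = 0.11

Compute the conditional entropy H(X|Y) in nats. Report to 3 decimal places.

1.071 nats

Marginals: p(X) = (0.3300, 0.3900, 0.2800), p(Y) = (0.4700, 0.5300).
H(X|Y) = Σ p(Y) · H(X|Y=·).
  Y=0: p=0.4700, H(X|Y=0) = 1.0840
  Y=1: p=0.5300, H(X|Y=1) = 1.0600
Weighted sum = 1.071 nats.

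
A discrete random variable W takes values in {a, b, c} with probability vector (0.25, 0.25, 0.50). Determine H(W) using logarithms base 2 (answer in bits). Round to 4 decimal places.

1.5000 bits

H(W) = −Σ p·log₂ p.
  −(0.25)·log₂(0.25) = 0.50000
  −(0.25)·log₂(0.25) = 0.50000
  −(0.50)·log₂(0.50) = 0.50000
Sum: 0.50000 + 0.50000 + 0.50000 = 1.5000 bits.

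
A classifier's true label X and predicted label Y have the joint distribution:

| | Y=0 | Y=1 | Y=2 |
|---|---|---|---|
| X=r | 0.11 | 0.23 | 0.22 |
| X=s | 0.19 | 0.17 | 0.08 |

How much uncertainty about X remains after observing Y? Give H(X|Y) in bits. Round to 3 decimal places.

Chain rule: H(X|Y) = H(X,Y) − H(Y).
Marginals: p(X) = (0.5600, 0.4400), p(Y) = (0.3000, 0.4000, 0.3000).
H(X,Y) = 2.4998 bits; H(Y) = 1.5710 bits.
H(X|Y) = 2.4998 − 1.5710 = 0.929 bits.

0.929 bits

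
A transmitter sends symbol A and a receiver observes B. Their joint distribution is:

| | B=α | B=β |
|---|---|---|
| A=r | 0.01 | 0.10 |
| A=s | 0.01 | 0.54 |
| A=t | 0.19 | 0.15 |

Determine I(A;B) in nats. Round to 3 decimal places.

0.197 nats

Marginals: p(A) = (0.1100, 0.5500, 0.3400), p(B) = (0.2100, 0.7900).
I(A;B) = H(A) + H(B) − H(A,B).
H(A) = 0.9384, H(B) = 0.5140, H(A,B) = 1.2552.
I(A;B) = 0.9384 + 0.5140 − 1.2552 = 0.197 nats.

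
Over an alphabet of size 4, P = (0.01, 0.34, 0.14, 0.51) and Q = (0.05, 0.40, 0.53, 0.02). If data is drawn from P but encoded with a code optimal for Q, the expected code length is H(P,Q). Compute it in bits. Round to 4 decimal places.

H(P,Q) = −Σ p·log₂ q.
  −0.01·log₂(0.05) = 0.04322
  −0.34·log₂(0.40) = 0.44946
  −0.14·log₂(0.53) = 0.12823
  −0.51·log₂(0.02) = 2.87837
H(P,Q) = 3.4993 bits.

3.4993 bits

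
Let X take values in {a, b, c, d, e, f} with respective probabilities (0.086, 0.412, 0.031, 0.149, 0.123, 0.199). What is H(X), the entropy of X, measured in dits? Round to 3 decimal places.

0.672 dits

H(X) = −Σ p·log₁₀ p.
  −(0.086)·log₁₀(0.086) = 0.0916
  −(0.412)·log₁₀(0.412) = 0.1587
  −(0.031)·log₁₀(0.031) = 0.0468
  −(0.149)·log₁₀(0.149) = 0.1232
  −(0.123)·log₁₀(0.123) = 0.1119
  −(0.199)·log₁₀(0.199) = 0.1395
Sum: 0.0916 + 0.1587 + 0.0468 + 0.1232 + 0.1119 + 0.1395 = 0.672 dits.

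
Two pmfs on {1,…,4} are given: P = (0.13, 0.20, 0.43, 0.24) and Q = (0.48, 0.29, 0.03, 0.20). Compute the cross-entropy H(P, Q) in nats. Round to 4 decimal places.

H(P,Q) = −Σ p·ln q.
  −0.13·ln(0.48) = 0.09542
  −0.20·ln(0.29) = 0.24757
  −0.43·ln(0.03) = 1.50782
  −0.24·ln(0.20) = 0.38627
H(P,Q) = 2.2371 nats.

2.2371 nats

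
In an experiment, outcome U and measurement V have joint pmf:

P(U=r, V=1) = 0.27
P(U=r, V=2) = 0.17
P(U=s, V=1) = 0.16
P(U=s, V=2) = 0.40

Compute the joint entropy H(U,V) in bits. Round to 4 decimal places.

1.8964 bits

H(U,V) = −Σ p(x,y)·log₂ p(x,y) over all 4 cells.
  cell (r,1): −0.27·log₂0.27 = 0.51002
  cell (r,2): −0.17·log₂0.17 = 0.43459
  cell (s,1): −0.16·log₂0.16 = 0.42302
  cell (s,2): −0.40·log₂0.40 = 0.52877
Sum = 1.8964 bits.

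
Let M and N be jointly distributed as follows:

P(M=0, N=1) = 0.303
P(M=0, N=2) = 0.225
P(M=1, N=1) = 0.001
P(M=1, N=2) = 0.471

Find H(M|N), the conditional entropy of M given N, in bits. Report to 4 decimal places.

0.6416 bits

Marginals: p(M) = (0.5280, 0.4720), p(N) = (0.3040, 0.6960).
H(M|N) = Σ p(N) · H(M|N=·).
  N=1: p=0.3040, H(M|N=1) = 0.0319
  N=2: p=0.6960, H(M|N=2) = 0.9079
Weighted sum = 0.6416 bits.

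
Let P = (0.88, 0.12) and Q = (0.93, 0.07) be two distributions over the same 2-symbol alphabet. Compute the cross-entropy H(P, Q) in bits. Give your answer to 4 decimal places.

H(P,Q) = −Σ p·log₂ q.
  −0.88·log₂(0.93) = 0.09213
  −0.12·log₂(0.07) = 0.46038
H(P,Q) = 0.5525 bits.

0.5525 bits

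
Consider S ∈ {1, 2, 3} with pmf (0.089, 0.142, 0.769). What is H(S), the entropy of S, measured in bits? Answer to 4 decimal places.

1.0019 bits

H(S) = −Σ p·log₂ p.
  −(0.089)·log₂(0.089) = 0.31061
  −(0.142)·log₂(0.142) = 0.39988
  −(0.769)·log₂(0.769) = 0.29141
Sum: 0.31061 + 0.39988 + 0.29141 = 1.0019 bits.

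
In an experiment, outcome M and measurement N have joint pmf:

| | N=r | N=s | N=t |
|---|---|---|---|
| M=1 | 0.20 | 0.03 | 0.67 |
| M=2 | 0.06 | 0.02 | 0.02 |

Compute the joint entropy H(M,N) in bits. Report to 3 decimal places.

1.473 bits

H(M,N) = −Σ p(x,y)·log₂ p(x,y) over all 6 cells.
  cell (1,r): −0.20·log₂0.20 = 0.4644
  cell (1,s): −0.03·log₂0.03 = 0.1518
  cell (1,t): −0.67·log₂0.67 = 0.3871
  cell (2,r): −0.06·log₂0.06 = 0.2435
  cell (2,s): −0.02·log₂0.02 = 0.1129
  cell (2,t): −0.02·log₂0.02 = 0.1129
Sum = 1.473 bits.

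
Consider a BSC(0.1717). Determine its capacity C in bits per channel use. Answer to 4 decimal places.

Binary symmetric channel: C = 1 − h₂(ε) where h₂ is the binary entropy function.
h₂(0.1717) = −0.1717·log₂0.1717 − 0.8283·log₂0.8283 = 0.6616.
C = 1 − 0.6616 = 0.3384 bits per channel use.

0.3384 bits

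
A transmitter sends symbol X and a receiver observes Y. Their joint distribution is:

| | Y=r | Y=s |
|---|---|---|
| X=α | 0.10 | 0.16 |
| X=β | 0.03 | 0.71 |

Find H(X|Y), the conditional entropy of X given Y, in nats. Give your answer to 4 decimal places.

0.4854 nats

Chain rule: H(X|Y) = H(X,Y) − H(Y).
Marginals: p(X) = (0.2600, 0.7400), p(Y) = (0.1300, 0.8700).
H(X,Y) = 0.8718 nats; H(Y) = 0.3864 nats.
H(X|Y) = 0.8718 − 0.3864 = 0.4854 nats.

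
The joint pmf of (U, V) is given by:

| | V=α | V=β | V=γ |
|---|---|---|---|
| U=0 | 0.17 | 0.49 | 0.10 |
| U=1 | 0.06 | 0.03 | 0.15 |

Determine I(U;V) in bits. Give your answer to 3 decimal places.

0.196 bits

Marginals: p(U) = (0.7600, 0.2400), p(V) = (0.2300, 0.5200, 0.2500).
I(U;V) = Σ p(x,y)·log₂[p(x,y)/(p(x)p(y))].
  (0,α): 0.17·log₂(0.9725) = -0.0068
  (0,β): 0.49·log₂(1.2399) = 0.1520
  (0,γ): 0.10·log₂(0.5263) = -0.0926
  (1,α): 0.06·log₂(1.0870) = 0.0072
  (1,β): 0.03·log₂(0.2404) = -0.0617
  (1,γ): 0.15·log₂(2.5000) = 0.1983
Sum = 0.196 bits.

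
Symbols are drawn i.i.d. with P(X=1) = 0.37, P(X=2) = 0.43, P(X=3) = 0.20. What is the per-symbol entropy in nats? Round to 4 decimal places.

H(X) = −Σ p·ln p.
  −(0.37)·ln(0.37) = 0.36787
  −(0.43)·ln(0.43) = 0.36291
  −(0.20)·ln(0.20) = 0.32189
Sum: 0.36787 + 0.36291 + 0.32189 = 1.0527 nats.

1.0527 nats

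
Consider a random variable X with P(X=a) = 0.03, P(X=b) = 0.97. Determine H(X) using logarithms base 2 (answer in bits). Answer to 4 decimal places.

0.1944 bits

H(X) = −Σ p·log₂ p.
  −(0.03)·log₂(0.03) = 0.15177
  −(0.97)·log₂(0.97) = 0.04263
Sum: 0.15177 + 0.04263 = 0.1944 bits.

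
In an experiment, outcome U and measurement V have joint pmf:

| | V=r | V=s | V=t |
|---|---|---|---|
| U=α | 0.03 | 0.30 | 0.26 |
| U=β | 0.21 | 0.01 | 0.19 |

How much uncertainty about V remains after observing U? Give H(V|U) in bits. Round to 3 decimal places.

Marginals: p(U) = (0.5900, 0.4100), p(V) = (0.2400, 0.3100, 0.4500).
H(V|U) = Σ p(U) · H(V|U=·).
  U=α: p=0.5900, H(V|U=α) = 1.2356
  U=β: p=0.4100, H(V|U=β) = 1.1393
Weighted sum = 1.196 bits.

1.196 bits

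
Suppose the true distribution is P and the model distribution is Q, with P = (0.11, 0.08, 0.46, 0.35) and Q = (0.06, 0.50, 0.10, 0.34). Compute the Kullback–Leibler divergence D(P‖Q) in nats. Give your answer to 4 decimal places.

0.6322 nats

D(P‖Q) = Σ p·ln(p/q).
  0.11·ln(0.11/0.06) = 0.06667
  0.08·ln(0.08/0.50) = -0.14661
  0.46·ln(0.46/0.10) = 0.70199
  0.35·ln(0.35/0.34) = 0.01015
D(P‖Q) = 0.6322 nats.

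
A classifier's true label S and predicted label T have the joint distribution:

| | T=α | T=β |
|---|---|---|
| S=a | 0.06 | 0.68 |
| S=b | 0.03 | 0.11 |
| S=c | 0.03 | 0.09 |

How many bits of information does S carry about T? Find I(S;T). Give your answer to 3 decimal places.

Marginals: p(S) = (0.7400, 0.1400, 0.1200), p(T) = (0.1200, 0.8800).
I(S;T) = Σ p(x,y)·log₂[p(x,y)/(p(x)p(y))].
  (a,α): 0.06·log₂(0.6757) = -0.0339
  (a,β): 0.68·log₂(1.0442) = 0.0425
  (b,α): 0.03·log₂(1.7857) = 0.0251
  (b,β): 0.11·log₂(0.8929) = -0.0180
  (c,α): 0.03·log₂(2.0833) = 0.0318
  (c,β): 0.09·log₂(0.8523) = -0.0208
Sum = 0.027 bits.

0.027 bits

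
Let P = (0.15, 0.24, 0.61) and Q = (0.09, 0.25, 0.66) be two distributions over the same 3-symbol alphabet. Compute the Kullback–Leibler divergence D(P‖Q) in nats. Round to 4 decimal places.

0.0188 nats

D(P‖Q) = Σ p·ln(p/q).
  0.15·ln(0.15/0.09) = 0.07662
  0.24·ln(0.24/0.25) = -0.00980
  0.61·ln(0.61/0.66) = -0.04806
D(P‖Q) = 0.0188 nats.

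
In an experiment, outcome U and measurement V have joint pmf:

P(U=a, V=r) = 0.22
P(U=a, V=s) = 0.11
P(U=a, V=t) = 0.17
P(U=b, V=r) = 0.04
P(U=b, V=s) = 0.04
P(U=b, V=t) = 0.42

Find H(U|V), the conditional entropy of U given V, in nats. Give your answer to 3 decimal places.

0.553 nats

Chain rule: H(U|V) = H(U,V) − H(V).
Marginals: p(U) = (0.5000, 0.5000), p(V) = (0.2600, 0.1500, 0.5900).
H(U,V) = 1.4990 nats; H(V) = 0.9461 nats.
H(U|V) = 1.4990 − 0.9461 = 0.553 nats.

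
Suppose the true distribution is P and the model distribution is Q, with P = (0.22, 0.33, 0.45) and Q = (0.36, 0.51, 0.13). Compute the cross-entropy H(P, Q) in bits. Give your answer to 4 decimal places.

H(P,Q) = −Σ p·log₂ q.
  −0.22·log₂(0.36) = 0.32426
  −0.33·log₂(0.51) = 0.32057
  −0.45·log₂(0.13) = 1.32454
H(P,Q) = 1.9694 bits.

1.9694 bits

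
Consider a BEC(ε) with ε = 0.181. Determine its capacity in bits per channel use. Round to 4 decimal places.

Binary erasure channel: capacity C = 1 − ε.
C = 1 − 0.181 = 0.8190 bits per channel use.

0.8190 bits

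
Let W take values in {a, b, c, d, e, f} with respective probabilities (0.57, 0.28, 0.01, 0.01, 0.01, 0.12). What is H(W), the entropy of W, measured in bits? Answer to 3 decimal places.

H(W) = −Σ p·log₂ p.
  −(0.57)·log₂(0.57) = 0.4623
  −(0.28)·log₂(0.28) = 0.5142
  −(0.01)·log₂(0.01) = 0.0664
  −(0.01)·log₂(0.01) = 0.0664
  −(0.01)·log₂(0.01) = 0.0664
  −(0.12)·log₂(0.12) = 0.3671
Sum: 0.4623 + 0.5142 + 0.0664 + 0.0664 + 0.0664 + 0.3671 = 1.543 bits.

1.543 bits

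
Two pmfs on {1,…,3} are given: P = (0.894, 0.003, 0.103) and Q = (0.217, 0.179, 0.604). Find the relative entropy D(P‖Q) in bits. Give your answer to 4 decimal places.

D(P‖Q) = Σ p·log₂(p/q).
  0.894·log₂(0.894/0.217) = 1.82607
  0.003·log₂(0.003/0.179) = -0.01770
  0.103·log₂(0.103/0.604) = -0.26285
D(P‖Q) = 1.5455 bits.

1.5455 bits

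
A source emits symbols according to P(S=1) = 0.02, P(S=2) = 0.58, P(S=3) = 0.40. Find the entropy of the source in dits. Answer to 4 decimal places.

0.3304 dits

H(S) = −Σ p·log₁₀ p.
  −(0.02)·log₁₀(0.02) = 0.03398
  −(0.58)·log₁₀(0.58) = 0.13721
  −(0.40)·log₁₀(0.40) = 0.15918
Sum: 0.03398 + 0.13721 + 0.15918 = 0.3304 dits.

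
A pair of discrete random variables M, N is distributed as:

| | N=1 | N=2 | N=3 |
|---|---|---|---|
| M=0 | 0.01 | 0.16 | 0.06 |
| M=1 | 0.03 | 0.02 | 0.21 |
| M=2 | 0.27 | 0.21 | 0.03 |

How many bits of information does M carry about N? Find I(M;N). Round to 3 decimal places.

0.458 bits

Marginals: p(M) = (0.2300, 0.2600, 0.5100), p(N) = (0.3100, 0.3900, 0.3000).
I(M;N) = H(M) + H(N) − H(M,N).
H(M) = 1.4884, H(N) = 1.5747, H(M,N) = 2.6051.
I(M;N) = 1.4884 + 1.5747 − 2.6051 = 0.458 bits.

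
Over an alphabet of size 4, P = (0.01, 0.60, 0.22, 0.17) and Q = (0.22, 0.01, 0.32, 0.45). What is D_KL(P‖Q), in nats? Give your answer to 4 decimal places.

2.1778 nats

D(P‖Q) = Σ p·ln(p/q).
  0.01·ln(0.01/0.22) = -0.03091
  0.60·ln(0.60/0.01) = 2.45661
  0.22·ln(0.22/0.32) = -0.08243
  0.17·ln(0.17/0.45) = -0.16549
D(P‖Q) = 2.1778 nats.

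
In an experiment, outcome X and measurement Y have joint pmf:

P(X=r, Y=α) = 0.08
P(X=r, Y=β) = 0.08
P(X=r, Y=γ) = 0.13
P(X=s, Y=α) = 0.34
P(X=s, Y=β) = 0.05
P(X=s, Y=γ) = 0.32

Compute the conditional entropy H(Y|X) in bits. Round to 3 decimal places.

Marginals: p(X) = (0.2900, 0.7100), p(Y) = (0.4200, 0.1300, 0.4500).
H(Y|X) = Σ p(X) · H(Y|X=·).
  X=r: p=0.2900, H(Y|X=r) = 1.5440
  X=s: p=0.7100, H(Y|X=s) = 1.2965
Weighted sum = 1.368 bits.

1.368 bits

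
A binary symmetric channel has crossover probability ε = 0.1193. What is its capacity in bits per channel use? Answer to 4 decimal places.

Binary symmetric channel: C = 1 − h₂(ε) where h₂ is the binary entropy function.
h₂(0.1193) = −0.1193·log₂0.1193 − 0.8807·log₂0.8807 = 0.5273.
C = 1 − 0.5273 = 0.4727 bits per channel use.

0.4727 bits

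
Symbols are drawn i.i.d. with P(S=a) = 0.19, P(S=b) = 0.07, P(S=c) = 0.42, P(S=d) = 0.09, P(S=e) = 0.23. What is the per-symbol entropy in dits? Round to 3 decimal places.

0.617 dits

H(S) = −Σ p·log₁₀ p.
  −(0.19)·log₁₀(0.19) = 0.1370
  −(0.07)·log₁₀(0.07) = 0.0808
  −(0.42)·log₁₀(0.42) = 0.1582
  −(0.09)·log₁₀(0.09) = 0.0941
  −(0.23)·log₁₀(0.23) = 0.1468
Sum: 0.1370 + 0.0808 + 0.1582 + 0.0941 + 0.1468 = 0.617 dits.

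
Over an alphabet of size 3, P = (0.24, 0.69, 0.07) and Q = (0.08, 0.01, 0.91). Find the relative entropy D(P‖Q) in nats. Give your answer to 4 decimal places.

D(P‖Q) = Σ p·ln(p/q).
  0.24·ln(0.24/0.08) = 0.26367
  0.69·ln(0.69/0.01) = 2.92153
  0.07·ln(0.07/0.91) = -0.17955
D(P‖Q) = 3.0057 nats.

3.0057 nats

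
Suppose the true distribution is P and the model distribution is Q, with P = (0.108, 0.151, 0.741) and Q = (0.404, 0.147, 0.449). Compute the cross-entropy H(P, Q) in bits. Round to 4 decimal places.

1.4149 bits

H(P,Q) = −Σ p·log₂ q.
  −0.108·log₂(0.404) = 0.14122
  −0.151·log₂(0.147) = 0.41768
  −0.741·log₂(0.449) = 0.85601
H(P,Q) = 1.4149 bits.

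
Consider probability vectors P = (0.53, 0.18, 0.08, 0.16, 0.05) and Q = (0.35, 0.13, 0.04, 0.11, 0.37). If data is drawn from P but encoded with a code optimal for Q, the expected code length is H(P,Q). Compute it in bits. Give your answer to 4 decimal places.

H(P,Q) = −Σ p·log₂ q.
  −0.53·log₂(0.35) = 0.80272
  −0.18·log₂(0.13) = 0.52981
  −0.08·log₂(0.04) = 0.37151
  −0.16·log₂(0.11) = 0.50951
  −0.05·log₂(0.37) = 0.07172
H(P,Q) = 2.2853 bits.

2.2853 bits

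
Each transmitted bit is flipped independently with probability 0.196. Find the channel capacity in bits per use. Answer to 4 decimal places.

Binary symmetric channel: C = 1 − h₂(ε) where h₂ is the binary entropy function.
h₂(0.196) = −0.196·log₂0.196 − 0.804·log₂0.804 = 0.7139.
C = 1 − 0.7139 = 0.2861 bits per channel use.

0.2861 bits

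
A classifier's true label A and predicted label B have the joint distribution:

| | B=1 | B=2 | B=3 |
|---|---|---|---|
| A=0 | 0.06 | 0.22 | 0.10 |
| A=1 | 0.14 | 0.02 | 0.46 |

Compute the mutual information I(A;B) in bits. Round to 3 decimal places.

0.303 bits

Marginals: p(A) = (0.3800, 0.6200), p(B) = (0.2000, 0.2400, 0.5600).
I(A;B) = H(A) + H(B) − H(A,B).
H(A) = 0.9580, H(B) = 1.4270, H(A,B) = 2.0816.
I(A;B) = 0.9580 + 1.4270 − 2.0816 = 0.303 bits.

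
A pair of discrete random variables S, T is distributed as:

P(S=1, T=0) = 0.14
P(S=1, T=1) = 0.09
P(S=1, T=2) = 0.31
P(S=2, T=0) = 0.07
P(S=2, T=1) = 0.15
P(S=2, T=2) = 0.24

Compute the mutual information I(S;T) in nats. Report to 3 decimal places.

Marginals: p(S) = (0.5400, 0.4600), p(T) = (0.2100, 0.2400, 0.5500).
I(S;T) = Σ p(x,y)·ln[p(x,y)/(p(x)p(y))].
  (1,0): 0.14·ln(1.2346) = 0.0295
  (1,1): 0.09·ln(0.6944) = -0.0328
  (1,2): 0.31·ln(1.0438) = 0.0133
  (2,0): 0.07·ln(0.7246) = -0.0225
  (2,1): 0.15·ln(1.3587) = 0.0460
  (2,2): 0.24·ln(0.9486) = -0.0127
Sum = 0.021 nats.

0.021 nats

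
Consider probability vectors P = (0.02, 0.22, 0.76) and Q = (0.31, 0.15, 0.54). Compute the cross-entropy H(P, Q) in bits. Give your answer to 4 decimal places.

1.3115 bits

H(P,Q) = −Σ p·log₂ q.
  −0.02·log₂(0.31) = 0.03379
  −0.22·log₂(0.15) = 0.60213
  −0.76·log₂(0.54) = 0.67562
H(P,Q) = 1.3115 bits.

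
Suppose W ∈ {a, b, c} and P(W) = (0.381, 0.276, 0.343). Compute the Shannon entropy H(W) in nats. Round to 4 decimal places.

H(W) = −Σ p·ln p.
  −(0.381)·ln(0.381) = 0.36765
  −(0.276)·ln(0.276) = 0.35531
  −(0.343)·ln(0.343) = 0.36702
Sum: 0.36765 + 0.35531 + 0.36702 = 1.0900 nats.

1.0900 nats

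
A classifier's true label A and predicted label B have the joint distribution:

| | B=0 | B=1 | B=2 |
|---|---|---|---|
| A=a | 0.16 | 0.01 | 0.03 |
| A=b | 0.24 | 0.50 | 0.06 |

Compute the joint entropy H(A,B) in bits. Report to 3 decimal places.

H(A,B) = −Σ p(x,y)·log₂ p(x,y) over all 6 cells.
  cell (a,0): −0.16·log₂0.16 = 0.4230
  cell (a,1): −0.01·log₂0.01 = 0.0664
  cell (a,2): −0.03·log₂0.03 = 0.1518
  cell (b,0): −0.24·log₂0.24 = 0.4941
  cell (b,1): −0.50·log₂0.50 = 0.5000
  cell (b,2): −0.06·log₂0.06 = 0.2435
Sum = 1.879 bits.

1.879 bits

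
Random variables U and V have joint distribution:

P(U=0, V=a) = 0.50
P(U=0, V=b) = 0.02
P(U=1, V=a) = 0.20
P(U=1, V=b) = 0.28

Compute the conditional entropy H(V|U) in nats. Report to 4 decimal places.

Marginals: p(U) = (0.5200, 0.4800), p(V) = (0.7000, 0.3000).
H(V|U) = Σ p(U) · H(V|U=·).
  U=0: p=0.5200, H(V|U=0) = 0.1630
  U=1: p=0.4800, H(V|U=1) = 0.6792
Weighted sum = 0.4108 nats.

0.4108 nats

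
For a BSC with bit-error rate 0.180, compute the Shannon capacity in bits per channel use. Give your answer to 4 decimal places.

0.3199 bits

Binary symmetric channel: C = 1 − h₂(ε) where h₂ is the binary entropy function.
h₂(0.180) = −0.180·log₂0.180 − 0.820·log₂0.820 = 0.6801.
C = 1 − 0.6801 = 0.3199 bits per channel use.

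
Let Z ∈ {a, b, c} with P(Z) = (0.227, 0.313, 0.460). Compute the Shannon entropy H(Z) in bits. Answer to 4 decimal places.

H(Z) = −Σ p·log₂ p.
  −(0.227)·log₂(0.227) = 0.48561
  −(0.313)·log₂(0.313) = 0.52451
  −(0.460)·log₂(0.460) = 0.51534
Sum: 0.48561 + 0.52451 + 0.51534 = 1.5255 bits.

1.5255 bits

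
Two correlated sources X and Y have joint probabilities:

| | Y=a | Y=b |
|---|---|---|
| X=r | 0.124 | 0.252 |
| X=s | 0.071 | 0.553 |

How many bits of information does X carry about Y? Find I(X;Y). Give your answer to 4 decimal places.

0.0489 bits

Marginals: p(X) = (0.3760, 0.6240), p(Y) = (0.1950, 0.8050).
I(X;Y) = Σ p(x,y)·log₂[p(x,y)/(p(x)p(y))].
  (r,a): 0.124·log₂(1.6912) = 0.09400
  (r,b): 0.252·log₂(0.8326) = -0.06662
  (s,a): 0.071·log₂(0.5835) = -0.05518
  (s,b): 0.553·log₂(1.1009) = 0.07669
Sum = 0.0489 bits.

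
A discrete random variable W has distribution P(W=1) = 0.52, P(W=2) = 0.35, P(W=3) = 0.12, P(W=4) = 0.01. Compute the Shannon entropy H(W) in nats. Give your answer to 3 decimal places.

1.008 nats

H(W) = −Σ p·ln p.
  −(0.52)·ln(0.52) = 0.3400
  −(0.35)·ln(0.35) = 0.3674
  −(0.12)·ln(0.12) = 0.2544
  −(0.01)·ln(0.01) = 0.0461
Sum: 0.3400 + 0.3674 + 0.2544 + 0.0461 = 1.008 nats.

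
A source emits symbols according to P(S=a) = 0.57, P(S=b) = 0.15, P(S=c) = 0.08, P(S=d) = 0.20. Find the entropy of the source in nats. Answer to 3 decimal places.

1.129 nats

H(S) = −Σ p·ln p.
  −(0.57)·ln(0.57) = 0.3204
  −(0.15)·ln(0.15) = 0.2846
  −(0.08)·ln(0.08) = 0.2021
  −(0.20)·ln(0.20) = 0.3219
Sum: 0.3204 + 0.2846 + 0.2021 + 0.3219 = 1.129 nats.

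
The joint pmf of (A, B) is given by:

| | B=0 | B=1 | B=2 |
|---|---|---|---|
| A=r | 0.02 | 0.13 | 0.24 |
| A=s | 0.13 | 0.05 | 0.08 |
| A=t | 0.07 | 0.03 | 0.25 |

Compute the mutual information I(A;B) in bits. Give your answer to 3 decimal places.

Marginals: p(A) = (0.3900, 0.2600, 0.3500), p(B) = (0.2200, 0.2100, 0.5700).
I(A;B) = H(A) + H(B) − H(A,B).
H(A) = 1.5652, H(B) = 1.4156, H(A,B) = 2.8002.
I(A;B) = 1.5652 + 1.4156 − 2.8002 = 0.181 bits.

0.181 bits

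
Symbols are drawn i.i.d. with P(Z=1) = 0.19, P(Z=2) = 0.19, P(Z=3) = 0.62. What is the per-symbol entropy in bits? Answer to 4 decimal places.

H(Z) = −Σ p·log₂ p.
  −(0.19)·log₂(0.19) = 0.45523
  −(0.19)·log₂(0.19) = 0.45523
  −(0.62)·log₂(0.62) = 0.42759
Sum: 0.45523 + 0.45523 + 0.42759 = 1.3380 bits.

1.3380 bits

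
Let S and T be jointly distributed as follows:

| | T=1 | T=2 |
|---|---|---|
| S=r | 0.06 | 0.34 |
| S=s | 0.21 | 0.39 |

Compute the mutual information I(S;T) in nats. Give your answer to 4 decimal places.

0.0257 nats

Marginals: p(S) = (0.4000, 0.6000), p(T) = (0.2700, 0.7300).
I(S;T) = Σ p(x,y)·ln[p(x,y)/(p(x)p(y))].
  (r,1): 0.06·ln(0.5556) = -0.03527
  (r,2): 0.34·ln(1.1644) = 0.05175
  (s,1): 0.21·ln(1.2963) = 0.05450
  (s,2): 0.39·ln(0.8904) = -0.04527
Sum = 0.0257 nats.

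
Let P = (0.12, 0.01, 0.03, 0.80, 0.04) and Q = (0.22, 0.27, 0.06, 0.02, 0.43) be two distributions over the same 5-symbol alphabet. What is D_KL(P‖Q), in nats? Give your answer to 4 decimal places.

2.7296 nats

D(P‖Q) = Σ p·ln(p/q).
  0.12·ln(0.12/0.22) = -0.07274
  0.01·ln(0.01/0.27) = -0.03296
  0.03·ln(0.03/0.06) = -0.02079
  0.80·ln(0.80/0.02) = 2.95110
  0.04·ln(0.04/0.43) = -0.09500
D(P‖Q) = 2.7296 nats.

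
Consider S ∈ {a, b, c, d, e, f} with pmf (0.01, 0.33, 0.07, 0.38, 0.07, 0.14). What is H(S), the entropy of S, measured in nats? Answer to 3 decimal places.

H(S) = −Σ p·ln p.
  −(0.01)·ln(0.01) = 0.0461
  −(0.33)·ln(0.33) = 0.3659
  −(0.07)·ln(0.07) = 0.1861
  −(0.38)·ln(0.38) = 0.3677
  −(0.07)·ln(0.07) = 0.1861
  −(0.14)·ln(0.14) = 0.2753
Sum: 0.0461 + 0.3659 + 0.1861 + 0.3677 + 0.1861 + 0.2753 = 1.427 nats.

1.427 nats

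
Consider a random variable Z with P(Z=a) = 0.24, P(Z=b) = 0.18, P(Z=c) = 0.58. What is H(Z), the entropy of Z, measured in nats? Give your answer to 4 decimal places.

0.9671 nats

H(Z) = −Σ p·ln p.
  −(0.24)·ln(0.24) = 0.34251
  −(0.18)·ln(0.18) = 0.30866
  −(0.58)·ln(0.58) = 0.31594
Sum: 0.34251 + 0.30866 + 0.31594 = 0.9671 nats.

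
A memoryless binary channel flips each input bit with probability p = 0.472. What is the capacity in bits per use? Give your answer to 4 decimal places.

0.0023 bits

Binary symmetric channel: C = 1 − h₂(ε) where h₂ is the binary entropy function.
h₂(0.472) = −0.472·log₂0.472 − 0.528·log₂0.528 = 0.9977.
C = 1 − 0.9977 = 0.0023 bits per channel use.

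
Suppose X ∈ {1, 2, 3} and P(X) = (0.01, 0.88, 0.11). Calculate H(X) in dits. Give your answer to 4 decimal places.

0.1743 dits

H(X) = −Σ p·log₁₀ p.
  −(0.01)·log₁₀(0.01) = 0.02000
  −(0.88)·log₁₀(0.88) = 0.04886
  −(0.11)·log₁₀(0.11) = 0.10545
Sum: 0.02000 + 0.04886 + 0.10545 = 0.1743 dits.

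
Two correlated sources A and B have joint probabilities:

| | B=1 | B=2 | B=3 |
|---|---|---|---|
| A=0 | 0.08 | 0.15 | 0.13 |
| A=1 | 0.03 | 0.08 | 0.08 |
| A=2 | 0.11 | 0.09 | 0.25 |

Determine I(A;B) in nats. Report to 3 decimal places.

0.030 nats

Marginals: p(A) = (0.3600, 0.1900, 0.4500), p(B) = (0.2200, 0.3200, 0.4600).
I(A;B) = H(A) + H(B) − H(A,B).
H(A) = 1.0427, H(B) = 1.0549, H(A,B) = 2.0673.
I(A;B) = 1.0427 + 1.0549 − 2.0673 = 0.030 nats.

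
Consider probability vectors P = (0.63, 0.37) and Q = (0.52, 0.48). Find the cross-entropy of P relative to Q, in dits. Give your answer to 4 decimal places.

0.2969 dits

H(P,Q) = −Σ p·log₁₀ q.
  −0.63·log₁₀(0.52) = 0.17892
  −0.37·log₁₀(0.48) = 0.11794
H(P,Q) = 0.2969 dits.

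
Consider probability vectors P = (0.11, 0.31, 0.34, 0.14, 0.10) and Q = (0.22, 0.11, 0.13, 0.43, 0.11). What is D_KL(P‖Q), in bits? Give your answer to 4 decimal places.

D(P‖Q) = Σ p·log₂(p/q).
  0.11·log₂(0.11/0.22) = -0.11000
  0.31·log₂(0.31/0.11) = 0.46338
  0.34·log₂(0.34/0.13) = 0.47159
  0.14·log₂(0.14/0.43) = -0.22665
  0.10·log₂(0.10/0.11) = -0.01375
D(P‖Q) = 0.5846 bits.

0.5846 bits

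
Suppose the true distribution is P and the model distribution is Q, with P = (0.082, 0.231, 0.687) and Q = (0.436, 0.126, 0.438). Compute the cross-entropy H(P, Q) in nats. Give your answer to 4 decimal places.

1.1137 nats

H(P,Q) = −Σ p·ln q.
  −0.082·ln(0.436) = 0.06807
  −0.231·ln(0.126) = 0.47851
  −0.687·ln(0.438) = 0.56714
H(P,Q) = 1.1137 nats.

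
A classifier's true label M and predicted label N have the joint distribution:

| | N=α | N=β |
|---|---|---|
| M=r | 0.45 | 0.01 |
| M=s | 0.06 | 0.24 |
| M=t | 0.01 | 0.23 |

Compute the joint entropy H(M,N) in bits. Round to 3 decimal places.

1.877 bits

H(M,N) = −Σ p(x,y)·log₂ p(x,y) over all 6 cells.
  cell (r,α): −0.45·log₂0.45 = 0.5184
  cell (r,β): −0.01·log₂0.01 = 0.0664
  cell (s,α): −0.06·log₂0.06 = 0.2435
  cell (s,β): −0.24·log₂0.24 = 0.4941
  cell (t,α): −0.01·log₂0.01 = 0.0664
  cell (t,β): −0.23·log₂0.23 = 0.4877
Sum = 1.877 bits.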